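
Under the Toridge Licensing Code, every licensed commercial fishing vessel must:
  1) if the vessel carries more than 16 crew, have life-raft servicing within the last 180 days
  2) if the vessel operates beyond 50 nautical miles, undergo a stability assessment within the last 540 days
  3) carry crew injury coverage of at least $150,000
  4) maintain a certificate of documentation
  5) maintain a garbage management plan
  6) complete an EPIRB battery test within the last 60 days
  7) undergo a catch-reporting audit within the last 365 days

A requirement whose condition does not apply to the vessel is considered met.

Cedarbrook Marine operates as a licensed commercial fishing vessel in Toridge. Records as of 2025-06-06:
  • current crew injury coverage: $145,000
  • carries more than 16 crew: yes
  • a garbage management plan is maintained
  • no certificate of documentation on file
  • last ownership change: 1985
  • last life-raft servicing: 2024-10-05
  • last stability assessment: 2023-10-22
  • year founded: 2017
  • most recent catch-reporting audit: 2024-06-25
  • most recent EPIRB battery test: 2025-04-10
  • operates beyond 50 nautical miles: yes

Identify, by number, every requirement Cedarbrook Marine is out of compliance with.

1, 2, 3, 4

1. condition 'carries more than 16 crew' holds; life-raft servicing 244 days ago vs limit 180 → not met
2. condition 'operates beyond 50 nautical miles' holds; stability assessment 593 days ago vs limit 540 → not met
3. crew injury coverage $145,000 < $150,000 → not met
4. certificate of documentation absent → not met
5. garbage management plan present → met
6. EPIRB battery test 57 days ago vs limit 60 → met
7. catch-reporting audit 346 days ago vs limit 365 → met
Not met: 1, 2, 3, 4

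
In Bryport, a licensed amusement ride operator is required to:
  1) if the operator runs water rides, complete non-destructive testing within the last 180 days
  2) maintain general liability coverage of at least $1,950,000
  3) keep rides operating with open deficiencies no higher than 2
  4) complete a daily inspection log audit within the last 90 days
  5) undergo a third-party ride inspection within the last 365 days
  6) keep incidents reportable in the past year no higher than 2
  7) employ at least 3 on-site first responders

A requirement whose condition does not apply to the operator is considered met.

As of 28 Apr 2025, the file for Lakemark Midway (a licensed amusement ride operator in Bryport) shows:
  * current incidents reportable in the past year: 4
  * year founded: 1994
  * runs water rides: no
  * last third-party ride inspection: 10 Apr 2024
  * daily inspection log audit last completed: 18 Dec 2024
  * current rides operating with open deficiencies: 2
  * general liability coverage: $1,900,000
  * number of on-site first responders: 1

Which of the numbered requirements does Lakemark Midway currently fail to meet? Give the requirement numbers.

2, 4, 5, 6, 7

1. condition 'runs water rides' does not hold → requirement n/a → met
2. general liability coverage $1,900,000 < $1,950,000 → not met
3. rides operating with open deficiencies 2 ≤ 2 → met
4. daily inspection log audit 131 days ago vs limit 90 → not met
5. third-party ride inspection 383 days ago vs limit 365 → not met
6. incidents reportable in the past year 4 > 2 → not met
7. on-site first responders 1 < 3 → not met
Not met: 2, 4, 5, 6, 7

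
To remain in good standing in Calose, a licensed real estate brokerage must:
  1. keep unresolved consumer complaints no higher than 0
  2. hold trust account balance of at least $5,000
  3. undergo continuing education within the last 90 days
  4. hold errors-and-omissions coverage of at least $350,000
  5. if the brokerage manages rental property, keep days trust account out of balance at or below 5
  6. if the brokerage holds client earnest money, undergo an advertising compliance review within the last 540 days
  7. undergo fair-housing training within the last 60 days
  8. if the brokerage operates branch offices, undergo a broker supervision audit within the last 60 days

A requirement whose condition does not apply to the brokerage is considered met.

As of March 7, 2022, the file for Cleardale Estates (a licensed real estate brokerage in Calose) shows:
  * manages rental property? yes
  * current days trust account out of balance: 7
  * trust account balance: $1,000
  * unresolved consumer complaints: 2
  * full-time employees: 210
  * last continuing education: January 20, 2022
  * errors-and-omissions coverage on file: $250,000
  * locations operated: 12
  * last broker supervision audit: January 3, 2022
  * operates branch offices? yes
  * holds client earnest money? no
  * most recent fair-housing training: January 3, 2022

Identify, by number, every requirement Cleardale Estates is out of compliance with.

1. unresolved consumer complaints 2 > 0 → not met
2. trust account balance $1,000 < $5,000 → not met
3. continuing education 46 days ago vs limit 90 → met
4. errors-and-omissions coverage $250,000 < $350,000 → not met
5. condition 'manages rental property' holds; days trust account out of balance 7 > 5 → not met
6. condition 'holds client earnest money' does not hold → requirement n/a → met
7. fair-housing training 63 days ago vs limit 60 → not met
8. condition 'operates branch offices' holds; broker supervision audit 63 days ago vs limit 60 → not met
Not met: 1, 2, 4, 5, 7, 8

1, 2, 4, 5, 7, 8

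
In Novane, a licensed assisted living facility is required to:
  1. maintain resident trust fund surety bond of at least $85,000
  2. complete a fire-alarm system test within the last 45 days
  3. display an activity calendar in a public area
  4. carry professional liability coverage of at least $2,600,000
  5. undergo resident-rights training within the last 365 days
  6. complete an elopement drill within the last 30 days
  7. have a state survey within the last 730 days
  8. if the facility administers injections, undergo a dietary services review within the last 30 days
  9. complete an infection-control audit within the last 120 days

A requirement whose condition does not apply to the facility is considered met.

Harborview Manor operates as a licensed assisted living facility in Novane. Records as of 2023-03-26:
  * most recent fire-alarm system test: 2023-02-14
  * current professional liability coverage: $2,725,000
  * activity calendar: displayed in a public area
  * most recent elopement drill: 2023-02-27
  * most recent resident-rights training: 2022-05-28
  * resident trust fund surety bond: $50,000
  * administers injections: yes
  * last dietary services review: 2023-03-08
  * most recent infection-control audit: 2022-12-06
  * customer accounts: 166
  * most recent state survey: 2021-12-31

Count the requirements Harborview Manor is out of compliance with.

1

1. resident trust fund surety bond $50,000 < $85,000 → not met
2. fire-alarm system test 40 days ago vs limit 45 → met
3. activity calendar present → met
4. professional liability coverage $2,725,000 ≥ $2,600,000 → met
5. resident-rights training 302 days ago vs limit 365 → met
6. elopement drill 27 days ago vs limit 30 → met
7. state survey 450 days ago vs limit 730 → met
8. condition 'administers injections' holds; dietary services review 18 days ago vs limit 30 → met
9. infection-control audit 110 days ago vs limit 120 → met
Not met: 1 of 9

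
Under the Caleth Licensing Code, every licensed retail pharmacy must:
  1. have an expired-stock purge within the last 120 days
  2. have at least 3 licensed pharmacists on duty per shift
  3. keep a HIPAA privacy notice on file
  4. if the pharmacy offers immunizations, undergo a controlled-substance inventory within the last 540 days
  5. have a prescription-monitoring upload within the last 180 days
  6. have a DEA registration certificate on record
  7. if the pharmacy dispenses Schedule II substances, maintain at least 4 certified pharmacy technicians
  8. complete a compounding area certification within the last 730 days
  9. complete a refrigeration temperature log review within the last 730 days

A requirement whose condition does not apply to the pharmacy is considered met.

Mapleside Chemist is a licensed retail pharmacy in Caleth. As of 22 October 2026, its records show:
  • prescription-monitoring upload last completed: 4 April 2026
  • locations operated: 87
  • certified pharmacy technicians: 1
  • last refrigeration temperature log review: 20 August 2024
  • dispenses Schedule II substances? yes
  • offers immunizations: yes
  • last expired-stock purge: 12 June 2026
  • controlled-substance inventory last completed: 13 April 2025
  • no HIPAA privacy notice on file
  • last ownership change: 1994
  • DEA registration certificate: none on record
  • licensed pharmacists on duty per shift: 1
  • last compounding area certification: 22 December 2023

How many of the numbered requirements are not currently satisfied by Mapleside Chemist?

9

1. expired-stock purge 132 days ago vs limit 120 → not met
2. licensed pharmacists on duty per shift 1 < 3 → not met
3. HIPAA privacy notice absent → not met
4. condition 'offers immunizations' holds; controlled-substance inventory 557 days ago vs limit 540 → not met
5. prescription-monitoring upload 201 days ago vs limit 180 → not met
6. DEA registration certificate absent → not met
7. condition 'dispenses Schedule II substances' holds; certified pharmacy technicians 1 < 4 → not met
8. compounding area certification 1035 days ago vs limit 730 → not met
9. refrigeration temperature log review 793 days ago vs limit 730 → not met
Not met: 9 of 9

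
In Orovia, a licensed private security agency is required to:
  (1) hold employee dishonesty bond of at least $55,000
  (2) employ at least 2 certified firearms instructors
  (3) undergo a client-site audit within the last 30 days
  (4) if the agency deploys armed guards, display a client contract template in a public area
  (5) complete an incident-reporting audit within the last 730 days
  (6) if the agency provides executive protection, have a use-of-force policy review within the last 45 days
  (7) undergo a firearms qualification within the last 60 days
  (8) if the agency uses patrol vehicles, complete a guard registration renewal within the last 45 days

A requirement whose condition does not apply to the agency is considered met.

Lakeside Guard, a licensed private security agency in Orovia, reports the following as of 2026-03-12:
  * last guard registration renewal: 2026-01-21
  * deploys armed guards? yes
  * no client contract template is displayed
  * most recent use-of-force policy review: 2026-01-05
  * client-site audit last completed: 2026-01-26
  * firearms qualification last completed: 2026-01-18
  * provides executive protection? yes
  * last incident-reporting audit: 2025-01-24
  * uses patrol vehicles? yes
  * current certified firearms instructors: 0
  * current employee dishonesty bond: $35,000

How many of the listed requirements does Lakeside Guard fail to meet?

6

1. employee dishonesty bond $35,000 < $55,000 → not met
2. certified firearms instructors 0 < 2 → not met
3. client-site audit 45 days ago vs limit 30 → not met
4. condition 'deploys armed guards' holds; client contract template absent → not met
5. incident-reporting audit 412 days ago vs limit 730 → met
6. condition 'provides executive protection' holds; use-of-force policy review 66 days ago vs limit 45 → not met
7. firearms qualification 53 days ago vs limit 60 → met
8. condition 'uses patrol vehicles' holds; guard registration renewal 50 days ago vs limit 45 → not met
Not met: 6 of 8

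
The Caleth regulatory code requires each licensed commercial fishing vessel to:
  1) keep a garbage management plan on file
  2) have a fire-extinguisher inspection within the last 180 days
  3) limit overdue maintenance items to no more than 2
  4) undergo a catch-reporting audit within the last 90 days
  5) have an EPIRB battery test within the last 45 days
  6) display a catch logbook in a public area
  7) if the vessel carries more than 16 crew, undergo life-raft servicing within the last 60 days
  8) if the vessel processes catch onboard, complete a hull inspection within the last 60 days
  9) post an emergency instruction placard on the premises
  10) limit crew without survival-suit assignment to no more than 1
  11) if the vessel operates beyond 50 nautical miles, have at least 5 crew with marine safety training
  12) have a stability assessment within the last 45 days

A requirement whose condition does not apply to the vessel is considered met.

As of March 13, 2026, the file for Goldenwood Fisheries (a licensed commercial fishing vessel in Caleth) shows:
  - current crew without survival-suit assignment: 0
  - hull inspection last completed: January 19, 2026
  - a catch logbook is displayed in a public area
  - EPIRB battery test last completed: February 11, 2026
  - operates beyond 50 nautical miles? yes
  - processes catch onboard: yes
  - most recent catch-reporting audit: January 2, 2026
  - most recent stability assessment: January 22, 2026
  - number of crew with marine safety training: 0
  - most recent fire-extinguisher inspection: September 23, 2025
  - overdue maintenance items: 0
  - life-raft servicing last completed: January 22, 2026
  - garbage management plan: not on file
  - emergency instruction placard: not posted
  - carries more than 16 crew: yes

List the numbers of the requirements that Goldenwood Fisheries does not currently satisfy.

1. garbage management plan absent → not met
2. fire-extinguisher inspection 171 days ago vs limit 180 → met
3. overdue maintenance items 0 ≤ 2 → met
4. catch-reporting audit 70 days ago vs limit 90 → met
5. EPIRB battery test 30 days ago vs limit 45 → met
6. catch logbook present → met
7. condition 'carries more than 16 crew' holds; life-raft servicing 50 days ago vs limit 60 → met
8. condition 'processes catch onboard' holds; hull inspection 53 days ago vs limit 60 → met
9. emergency instruction placard absent → not met
10. crew without survival-suit assignment 0 ≤ 1 → met
11. condition 'operates beyond 50 nautical miles' holds; crew with marine safety training 0 < 5 → not met
12. stability assessment 50 days ago vs limit 45 → not met
Not met: 1, 9, 11, 12

1, 9, 11, 12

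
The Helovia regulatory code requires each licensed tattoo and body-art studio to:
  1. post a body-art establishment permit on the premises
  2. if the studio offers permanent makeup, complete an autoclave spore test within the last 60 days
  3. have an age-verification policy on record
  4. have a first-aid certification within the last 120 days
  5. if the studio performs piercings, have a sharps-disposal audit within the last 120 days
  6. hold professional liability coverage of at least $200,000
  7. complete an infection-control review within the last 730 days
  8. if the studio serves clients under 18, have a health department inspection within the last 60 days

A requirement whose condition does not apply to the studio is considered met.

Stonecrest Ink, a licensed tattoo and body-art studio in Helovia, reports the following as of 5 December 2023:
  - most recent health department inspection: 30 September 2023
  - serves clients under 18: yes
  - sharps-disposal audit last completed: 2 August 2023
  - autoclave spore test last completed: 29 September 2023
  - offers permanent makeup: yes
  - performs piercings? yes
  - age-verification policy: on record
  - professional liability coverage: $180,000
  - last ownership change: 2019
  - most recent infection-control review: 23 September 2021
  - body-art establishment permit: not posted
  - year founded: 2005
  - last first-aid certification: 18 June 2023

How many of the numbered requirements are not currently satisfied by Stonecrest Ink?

1. body-art establishment permit absent → not met
2. condition 'offers permanent makeup' holds; autoclave spore test 67 days ago vs limit 60 → not met
3. age-verification policy present → met
4. first-aid certification 170 days ago vs limit 120 → not met
5. condition 'performs piercings' holds; sharps-disposal audit 125 days ago vs limit 120 → not met
6. professional liability coverage $180,000 < $200,000 → not met
7. infection-control review 803 days ago vs limit 730 → not met
8. condition 'serves clients under 18' holds; health department inspection 66 days ago vs limit 60 → not met
Not met: 7 of 8

7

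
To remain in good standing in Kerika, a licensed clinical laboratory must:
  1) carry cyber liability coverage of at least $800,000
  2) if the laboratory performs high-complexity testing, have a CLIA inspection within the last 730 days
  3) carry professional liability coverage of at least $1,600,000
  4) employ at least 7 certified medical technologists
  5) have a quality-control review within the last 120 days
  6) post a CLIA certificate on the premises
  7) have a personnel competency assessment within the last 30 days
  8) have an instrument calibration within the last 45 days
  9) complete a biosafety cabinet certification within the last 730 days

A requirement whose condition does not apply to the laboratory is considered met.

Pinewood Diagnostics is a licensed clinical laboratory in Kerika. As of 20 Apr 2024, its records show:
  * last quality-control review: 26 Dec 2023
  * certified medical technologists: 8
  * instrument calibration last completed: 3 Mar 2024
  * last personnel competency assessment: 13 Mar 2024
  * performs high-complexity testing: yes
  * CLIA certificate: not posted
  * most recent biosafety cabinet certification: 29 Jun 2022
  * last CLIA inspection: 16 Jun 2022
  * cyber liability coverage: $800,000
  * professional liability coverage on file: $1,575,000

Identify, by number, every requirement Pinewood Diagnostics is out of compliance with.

3, 6, 7, 8

1. cyber liability coverage $800,000 ≥ $800,000 → met
2. condition 'performs high-complexity testing' holds; CLIA inspection 674 days ago vs limit 730 → met
3. professional liability coverage $1,575,000 < $1,600,000 → not met
4. certified medical technologists 8 ≥ 7 → met
5. quality-control review 116 days ago vs limit 120 → met
6. CLIA certificate absent → not met
7. personnel competency assessment 38 days ago vs limit 30 → not met
8. instrument calibration 48 days ago vs limit 45 → not met
9. biosafety cabinet certification 661 days ago vs limit 730 → met
Not met: 3, 6, 7, 8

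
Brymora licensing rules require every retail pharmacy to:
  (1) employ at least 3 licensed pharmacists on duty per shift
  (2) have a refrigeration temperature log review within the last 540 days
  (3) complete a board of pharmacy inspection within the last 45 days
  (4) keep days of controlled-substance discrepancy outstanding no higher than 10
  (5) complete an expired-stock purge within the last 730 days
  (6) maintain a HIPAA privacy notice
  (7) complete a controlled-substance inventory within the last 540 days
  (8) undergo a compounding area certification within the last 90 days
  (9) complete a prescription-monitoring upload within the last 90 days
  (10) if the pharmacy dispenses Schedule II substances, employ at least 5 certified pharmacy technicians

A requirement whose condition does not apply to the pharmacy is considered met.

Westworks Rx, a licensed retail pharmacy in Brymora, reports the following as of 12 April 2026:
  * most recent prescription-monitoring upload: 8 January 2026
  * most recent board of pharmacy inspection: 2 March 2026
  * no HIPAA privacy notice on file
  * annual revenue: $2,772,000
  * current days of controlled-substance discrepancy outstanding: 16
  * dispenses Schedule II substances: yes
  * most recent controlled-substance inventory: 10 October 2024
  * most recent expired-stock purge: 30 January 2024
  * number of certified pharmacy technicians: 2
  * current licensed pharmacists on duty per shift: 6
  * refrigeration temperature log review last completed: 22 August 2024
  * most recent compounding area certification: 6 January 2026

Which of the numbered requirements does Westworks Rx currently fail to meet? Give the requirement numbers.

1. licensed pharmacists on duty per shift 6 ≥ 3 → met
2. refrigeration temperature log review 598 days ago vs limit 540 → not met
3. board of pharmacy inspection 41 days ago vs limit 45 → met
4. days of controlled-substance discrepancy outstanding 16 > 10 → not met
5. expired-stock purge 803 days ago vs limit 730 → not met
6. HIPAA privacy notice absent → not met
7. controlled-substance inventory 549 days ago vs limit 540 → not met
8. compounding area certification 96 days ago vs limit 90 → not met
9. prescription-monitoring upload 94 days ago vs limit 90 → not met
10. condition 'dispenses Schedule II substances' holds; certified pharmacy technicians 2 < 5 → not met
Not met: 2, 4, 5, 6, 7, 8, 9, 10

2, 4, 5, 6, 7, 8, 9, 10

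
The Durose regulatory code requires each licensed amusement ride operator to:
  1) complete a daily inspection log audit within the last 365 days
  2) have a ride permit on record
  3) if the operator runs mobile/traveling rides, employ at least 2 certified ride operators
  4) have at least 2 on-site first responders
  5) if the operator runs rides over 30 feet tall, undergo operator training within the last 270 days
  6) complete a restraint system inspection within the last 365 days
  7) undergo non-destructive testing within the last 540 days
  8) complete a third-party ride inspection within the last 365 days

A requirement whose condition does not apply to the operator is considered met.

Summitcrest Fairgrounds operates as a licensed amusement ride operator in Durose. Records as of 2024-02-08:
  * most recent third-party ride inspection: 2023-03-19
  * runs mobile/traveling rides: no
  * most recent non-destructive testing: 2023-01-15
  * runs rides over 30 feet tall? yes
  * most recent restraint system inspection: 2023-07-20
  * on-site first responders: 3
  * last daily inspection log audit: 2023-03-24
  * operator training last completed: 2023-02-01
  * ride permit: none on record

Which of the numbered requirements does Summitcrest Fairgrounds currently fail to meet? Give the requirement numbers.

1. daily inspection log audit 321 days ago vs limit 365 → met
2. ride permit absent → not met
3. condition 'runs mobile/traveling rides' does not hold → requirement n/a → met
4. on-site first responders 3 ≥ 2 → met
5. condition 'runs rides over 30 feet tall' holds; operator training 372 days ago vs limit 270 → not met
6. restraint system inspection 203 days ago vs limit 365 → met
7. non-destructive testing 389 days ago vs limit 540 → met
8. third-party ride inspection 326 days ago vs limit 365 → met
Not met: 2, 5

2, 5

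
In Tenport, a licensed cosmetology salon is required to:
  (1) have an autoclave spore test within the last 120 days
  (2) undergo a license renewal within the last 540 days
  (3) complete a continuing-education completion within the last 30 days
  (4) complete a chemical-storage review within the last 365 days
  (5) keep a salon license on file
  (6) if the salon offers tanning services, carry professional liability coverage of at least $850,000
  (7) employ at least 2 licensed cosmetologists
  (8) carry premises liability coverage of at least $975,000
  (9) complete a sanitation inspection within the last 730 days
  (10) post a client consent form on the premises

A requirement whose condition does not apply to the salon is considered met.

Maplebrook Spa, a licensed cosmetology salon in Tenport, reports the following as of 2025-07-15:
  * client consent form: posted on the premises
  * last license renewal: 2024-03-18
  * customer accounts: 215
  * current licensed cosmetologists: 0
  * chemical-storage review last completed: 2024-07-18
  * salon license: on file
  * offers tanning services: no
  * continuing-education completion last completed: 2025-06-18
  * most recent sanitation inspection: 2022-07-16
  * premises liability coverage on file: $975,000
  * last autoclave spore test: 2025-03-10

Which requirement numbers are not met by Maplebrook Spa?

1, 7, 9

1. autoclave spore test 127 days ago vs limit 120 → not met
2. license renewal 484 days ago vs limit 540 → met
3. continuing-education completion 27 days ago vs limit 30 → met
4. chemical-storage review 362 days ago vs limit 365 → met
5. salon license present → met
6. condition 'offers tanning services' does not hold → requirement n/a → met
7. licensed cosmetologists 0 < 2 → not met
8. premises liability coverage $975,000 ≥ $975,000 → met
9. sanitation inspection 1095 days ago vs limit 730 → not met
10. client consent form present → met
Not met: 1, 7, 9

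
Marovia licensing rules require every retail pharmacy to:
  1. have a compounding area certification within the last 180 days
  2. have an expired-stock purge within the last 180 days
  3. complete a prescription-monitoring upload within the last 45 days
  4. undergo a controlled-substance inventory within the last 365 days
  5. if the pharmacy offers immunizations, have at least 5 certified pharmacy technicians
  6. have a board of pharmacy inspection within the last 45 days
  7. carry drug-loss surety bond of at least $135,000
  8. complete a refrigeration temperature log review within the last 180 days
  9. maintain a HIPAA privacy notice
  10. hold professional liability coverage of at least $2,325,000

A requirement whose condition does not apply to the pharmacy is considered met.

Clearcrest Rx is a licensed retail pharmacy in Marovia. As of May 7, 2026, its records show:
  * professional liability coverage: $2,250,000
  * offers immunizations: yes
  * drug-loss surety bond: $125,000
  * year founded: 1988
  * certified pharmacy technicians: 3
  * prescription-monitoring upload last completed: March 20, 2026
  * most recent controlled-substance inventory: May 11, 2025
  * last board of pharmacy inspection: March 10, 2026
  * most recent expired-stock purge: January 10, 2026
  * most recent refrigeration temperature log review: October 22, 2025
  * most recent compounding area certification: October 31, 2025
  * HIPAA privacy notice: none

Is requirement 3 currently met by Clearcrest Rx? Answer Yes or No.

No

3. prescription-monitoring upload 48 days ago vs limit 45 → not met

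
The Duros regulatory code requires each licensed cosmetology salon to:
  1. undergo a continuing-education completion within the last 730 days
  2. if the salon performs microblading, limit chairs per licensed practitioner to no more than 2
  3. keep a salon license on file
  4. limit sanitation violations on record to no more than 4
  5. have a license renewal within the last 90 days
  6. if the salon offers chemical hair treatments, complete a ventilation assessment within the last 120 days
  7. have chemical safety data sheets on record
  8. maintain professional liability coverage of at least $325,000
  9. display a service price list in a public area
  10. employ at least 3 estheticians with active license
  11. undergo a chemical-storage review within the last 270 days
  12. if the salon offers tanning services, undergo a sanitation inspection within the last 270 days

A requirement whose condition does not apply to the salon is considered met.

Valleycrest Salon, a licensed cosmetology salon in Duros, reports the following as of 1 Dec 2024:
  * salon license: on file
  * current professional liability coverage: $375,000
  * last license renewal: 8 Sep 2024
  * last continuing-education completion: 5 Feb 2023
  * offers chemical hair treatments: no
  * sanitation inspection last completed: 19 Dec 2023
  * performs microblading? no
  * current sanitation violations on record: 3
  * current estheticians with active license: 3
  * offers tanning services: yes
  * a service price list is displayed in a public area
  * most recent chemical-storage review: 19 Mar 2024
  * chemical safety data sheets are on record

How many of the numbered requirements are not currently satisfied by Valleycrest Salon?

1. continuing-education completion 665 days ago vs limit 730 → met
2. condition 'performs microblading' does not hold → requirement n/a → met
3. salon license present → met
4. sanitation violations on record 3 ≤ 4 → met
5. license renewal 84 days ago vs limit 90 → met
6. condition 'offers chemical hair treatments' does not hold → requirement n/a → met
7. chemical safety data sheets present → met
8. professional liability coverage $375,000 ≥ $325,000 → met
9. service price list present → met
10. estheticians with active license 3 ≥ 3 → met
11. chemical-storage review 257 days ago vs limit 270 → met
12. condition 'offers tanning services' holds; sanitation inspection 348 days ago vs limit 270 → not met
Not met: 1 of 12

1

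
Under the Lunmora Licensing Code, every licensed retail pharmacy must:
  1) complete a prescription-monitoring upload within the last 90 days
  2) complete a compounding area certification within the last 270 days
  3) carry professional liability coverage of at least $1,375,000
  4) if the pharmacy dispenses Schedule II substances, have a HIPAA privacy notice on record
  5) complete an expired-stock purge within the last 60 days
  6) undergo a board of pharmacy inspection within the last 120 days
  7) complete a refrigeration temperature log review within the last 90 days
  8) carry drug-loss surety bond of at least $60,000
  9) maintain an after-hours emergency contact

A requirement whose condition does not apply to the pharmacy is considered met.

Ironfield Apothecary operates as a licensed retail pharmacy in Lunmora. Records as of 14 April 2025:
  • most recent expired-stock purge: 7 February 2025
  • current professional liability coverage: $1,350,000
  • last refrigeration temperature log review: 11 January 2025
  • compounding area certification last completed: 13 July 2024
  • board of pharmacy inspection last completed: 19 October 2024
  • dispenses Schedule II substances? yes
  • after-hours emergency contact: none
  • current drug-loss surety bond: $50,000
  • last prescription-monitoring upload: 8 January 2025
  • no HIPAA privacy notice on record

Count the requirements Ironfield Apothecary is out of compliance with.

1. prescription-monitoring upload 96 days ago vs limit 90 → not met
2. compounding area certification 275 days ago vs limit 270 → not met
3. professional liability coverage $1,350,000 < $1,375,000 → not met
4. condition 'dispenses Schedule II substances' holds; HIPAA privacy notice absent → not met
5. expired-stock purge 66 days ago vs limit 60 → not met
6. board of pharmacy inspection 177 days ago vs limit 120 → not met
7. refrigeration temperature log review 93 days ago vs limit 90 → not met
8. drug-loss surety bond $50,000 < $60,000 → not met
9. after-hours emergency contact absent → not met
Not met: 9 of 9

9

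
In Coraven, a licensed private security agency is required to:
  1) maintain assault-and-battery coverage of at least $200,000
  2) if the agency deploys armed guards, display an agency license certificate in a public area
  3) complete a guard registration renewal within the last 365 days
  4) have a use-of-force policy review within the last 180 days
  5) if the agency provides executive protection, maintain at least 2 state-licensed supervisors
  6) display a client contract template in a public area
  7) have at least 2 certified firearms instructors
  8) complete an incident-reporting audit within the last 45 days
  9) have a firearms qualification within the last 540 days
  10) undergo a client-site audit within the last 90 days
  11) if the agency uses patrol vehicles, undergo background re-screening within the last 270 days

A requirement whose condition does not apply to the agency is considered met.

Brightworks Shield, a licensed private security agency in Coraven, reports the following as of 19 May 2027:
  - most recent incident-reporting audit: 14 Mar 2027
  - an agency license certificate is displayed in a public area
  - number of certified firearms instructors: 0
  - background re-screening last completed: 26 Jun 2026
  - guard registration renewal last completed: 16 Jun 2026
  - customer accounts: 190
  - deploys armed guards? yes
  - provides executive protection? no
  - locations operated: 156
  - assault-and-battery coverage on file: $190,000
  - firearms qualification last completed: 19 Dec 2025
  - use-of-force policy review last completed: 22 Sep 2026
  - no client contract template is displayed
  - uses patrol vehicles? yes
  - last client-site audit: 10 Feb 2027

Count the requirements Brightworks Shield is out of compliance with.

7

1. assault-and-battery coverage $190,000 < $200,000 → not met
2. condition 'deploys armed guards' holds; agency license certificate present → met
3. guard registration renewal 337 days ago vs limit 365 → met
4. use-of-force policy review 239 days ago vs limit 180 → not met
5. condition 'provides executive protection' does not hold → requirement n/a → met
6. client contract template absent → not met
7. certified firearms instructors 0 < 2 → not met
8. incident-reporting audit 66 days ago vs limit 45 → not met
9. firearms qualification 516 days ago vs limit 540 → met
10. client-site audit 98 days ago vs limit 90 → not met
11. condition 'uses patrol vehicles' holds; background re-screening 327 days ago vs limit 270 → not met
Not met: 7 of 11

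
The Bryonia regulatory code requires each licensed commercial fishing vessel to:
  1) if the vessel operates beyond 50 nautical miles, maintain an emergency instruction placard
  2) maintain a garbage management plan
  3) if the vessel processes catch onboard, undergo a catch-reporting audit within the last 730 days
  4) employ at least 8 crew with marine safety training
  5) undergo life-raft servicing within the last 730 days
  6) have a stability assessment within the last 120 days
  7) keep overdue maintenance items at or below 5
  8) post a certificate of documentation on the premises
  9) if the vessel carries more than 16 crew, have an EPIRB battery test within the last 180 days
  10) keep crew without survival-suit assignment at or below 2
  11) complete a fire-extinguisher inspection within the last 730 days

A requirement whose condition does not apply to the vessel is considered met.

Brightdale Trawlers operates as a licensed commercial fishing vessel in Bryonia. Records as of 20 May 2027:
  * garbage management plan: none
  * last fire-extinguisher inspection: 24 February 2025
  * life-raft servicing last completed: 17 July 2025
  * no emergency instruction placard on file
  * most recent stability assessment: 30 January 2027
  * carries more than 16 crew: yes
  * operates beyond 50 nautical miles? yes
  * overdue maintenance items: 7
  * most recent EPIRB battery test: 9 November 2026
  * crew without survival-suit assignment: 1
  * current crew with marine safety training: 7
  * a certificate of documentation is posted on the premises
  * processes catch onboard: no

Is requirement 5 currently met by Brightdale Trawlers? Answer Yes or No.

5. life-raft servicing 672 days ago vs limit 730 → met

Yes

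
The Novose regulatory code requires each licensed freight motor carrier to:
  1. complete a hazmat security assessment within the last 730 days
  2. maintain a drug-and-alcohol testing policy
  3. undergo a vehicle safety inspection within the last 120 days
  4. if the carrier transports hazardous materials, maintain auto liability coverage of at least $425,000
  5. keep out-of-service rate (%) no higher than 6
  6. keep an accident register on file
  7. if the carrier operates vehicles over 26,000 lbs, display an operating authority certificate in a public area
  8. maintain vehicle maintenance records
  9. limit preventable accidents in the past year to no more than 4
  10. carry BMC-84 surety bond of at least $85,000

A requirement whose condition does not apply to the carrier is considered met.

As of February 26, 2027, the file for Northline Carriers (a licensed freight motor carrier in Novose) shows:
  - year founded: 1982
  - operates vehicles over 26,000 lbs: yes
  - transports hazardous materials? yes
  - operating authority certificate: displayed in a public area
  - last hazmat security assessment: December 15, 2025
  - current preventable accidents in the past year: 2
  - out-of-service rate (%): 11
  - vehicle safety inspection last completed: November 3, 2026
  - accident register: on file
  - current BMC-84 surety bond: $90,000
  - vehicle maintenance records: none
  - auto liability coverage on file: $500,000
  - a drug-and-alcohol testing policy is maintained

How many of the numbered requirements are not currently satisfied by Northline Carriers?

1. hazmat security assessment 438 days ago vs limit 730 → met
2. drug-and-alcohol testing policy present → met
3. vehicle safety inspection 115 days ago vs limit 120 → met
4. condition 'transports hazardous materials' holds; auto liability coverage $500,000 ≥ $425,000 → met
5. out-of-service rate (%) 11 > 6 → not met
6. accident register present → met
7. condition 'operates vehicles over 26,000 lbs' holds; operating authority certificate present → met
8. vehicle maintenance records absent → not met
9. preventable accidents in the past year 2 ≤ 4 → met
10. BMC-84 surety bond $90,000 ≥ $85,000 → met
Not met: 2 of 10

2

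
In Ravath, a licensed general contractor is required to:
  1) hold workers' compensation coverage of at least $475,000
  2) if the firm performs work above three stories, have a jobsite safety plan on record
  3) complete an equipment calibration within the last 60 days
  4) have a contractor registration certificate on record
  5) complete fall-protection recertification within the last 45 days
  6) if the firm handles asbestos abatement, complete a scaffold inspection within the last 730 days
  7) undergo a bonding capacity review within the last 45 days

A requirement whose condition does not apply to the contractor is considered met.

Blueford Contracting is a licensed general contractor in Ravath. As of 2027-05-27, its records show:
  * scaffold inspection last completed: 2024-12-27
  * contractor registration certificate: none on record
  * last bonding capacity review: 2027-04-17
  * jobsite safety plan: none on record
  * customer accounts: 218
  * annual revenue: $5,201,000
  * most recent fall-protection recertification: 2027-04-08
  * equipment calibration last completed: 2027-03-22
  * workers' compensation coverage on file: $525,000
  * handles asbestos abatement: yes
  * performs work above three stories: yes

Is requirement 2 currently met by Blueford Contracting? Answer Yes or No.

2. condition 'performs work above three stories' holds; jobsite safety plan absent → not met

No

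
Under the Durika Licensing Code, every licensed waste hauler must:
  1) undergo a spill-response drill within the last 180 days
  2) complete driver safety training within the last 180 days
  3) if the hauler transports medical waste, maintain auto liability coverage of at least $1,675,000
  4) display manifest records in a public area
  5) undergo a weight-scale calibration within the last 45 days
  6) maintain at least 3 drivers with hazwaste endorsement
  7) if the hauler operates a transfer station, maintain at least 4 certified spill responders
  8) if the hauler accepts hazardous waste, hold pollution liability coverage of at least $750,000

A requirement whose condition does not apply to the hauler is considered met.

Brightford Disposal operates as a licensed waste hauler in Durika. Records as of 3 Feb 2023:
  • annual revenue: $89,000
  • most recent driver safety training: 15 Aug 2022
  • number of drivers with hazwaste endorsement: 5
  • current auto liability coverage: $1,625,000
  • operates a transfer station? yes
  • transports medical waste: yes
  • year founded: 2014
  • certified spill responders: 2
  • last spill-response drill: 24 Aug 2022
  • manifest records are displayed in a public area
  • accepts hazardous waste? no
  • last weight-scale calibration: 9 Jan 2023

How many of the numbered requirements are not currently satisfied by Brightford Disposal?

2

1. spill-response drill 163 days ago vs limit 180 → met
2. driver safety training 172 days ago vs limit 180 → met
3. condition 'transports medical waste' holds; auto liability coverage $1,625,000 < $1,675,000 → not met
4. manifest records present → met
5. weight-scale calibration 25 days ago vs limit 45 → met
6. drivers with hazwaste endorsement 5 ≥ 3 → met
7. condition 'operates a transfer station' holds; certified spill responders 2 < 4 → not met
8. condition 'accepts hazardous waste' does not hold → requirement n/a → met
Not met: 2 of 8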